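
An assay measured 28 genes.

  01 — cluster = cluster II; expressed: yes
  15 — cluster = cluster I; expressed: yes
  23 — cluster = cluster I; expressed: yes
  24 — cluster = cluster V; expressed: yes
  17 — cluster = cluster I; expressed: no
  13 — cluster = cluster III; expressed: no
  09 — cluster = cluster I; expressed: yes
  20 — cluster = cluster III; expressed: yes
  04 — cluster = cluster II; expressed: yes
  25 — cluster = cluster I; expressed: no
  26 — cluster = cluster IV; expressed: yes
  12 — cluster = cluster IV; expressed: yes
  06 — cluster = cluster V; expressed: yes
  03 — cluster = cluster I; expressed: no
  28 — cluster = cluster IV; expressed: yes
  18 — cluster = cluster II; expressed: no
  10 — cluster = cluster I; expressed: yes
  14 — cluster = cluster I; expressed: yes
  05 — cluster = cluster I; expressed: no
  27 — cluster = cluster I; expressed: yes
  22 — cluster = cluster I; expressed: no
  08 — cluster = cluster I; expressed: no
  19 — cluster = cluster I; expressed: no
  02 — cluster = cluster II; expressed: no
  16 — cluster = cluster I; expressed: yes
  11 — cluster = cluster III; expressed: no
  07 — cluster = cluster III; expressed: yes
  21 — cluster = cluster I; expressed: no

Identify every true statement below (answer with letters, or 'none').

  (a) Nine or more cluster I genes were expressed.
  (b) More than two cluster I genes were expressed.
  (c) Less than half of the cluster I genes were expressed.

(b), (c)

|A| = 15, |A ∩ B| = 7, |A ∖ B| = 8.
(a) |A ∩ B| ≥ 9: fails.
(b) |A ∩ B| > 2: holds.
(c) |A ∩ B| < |A ∖ B|: holds.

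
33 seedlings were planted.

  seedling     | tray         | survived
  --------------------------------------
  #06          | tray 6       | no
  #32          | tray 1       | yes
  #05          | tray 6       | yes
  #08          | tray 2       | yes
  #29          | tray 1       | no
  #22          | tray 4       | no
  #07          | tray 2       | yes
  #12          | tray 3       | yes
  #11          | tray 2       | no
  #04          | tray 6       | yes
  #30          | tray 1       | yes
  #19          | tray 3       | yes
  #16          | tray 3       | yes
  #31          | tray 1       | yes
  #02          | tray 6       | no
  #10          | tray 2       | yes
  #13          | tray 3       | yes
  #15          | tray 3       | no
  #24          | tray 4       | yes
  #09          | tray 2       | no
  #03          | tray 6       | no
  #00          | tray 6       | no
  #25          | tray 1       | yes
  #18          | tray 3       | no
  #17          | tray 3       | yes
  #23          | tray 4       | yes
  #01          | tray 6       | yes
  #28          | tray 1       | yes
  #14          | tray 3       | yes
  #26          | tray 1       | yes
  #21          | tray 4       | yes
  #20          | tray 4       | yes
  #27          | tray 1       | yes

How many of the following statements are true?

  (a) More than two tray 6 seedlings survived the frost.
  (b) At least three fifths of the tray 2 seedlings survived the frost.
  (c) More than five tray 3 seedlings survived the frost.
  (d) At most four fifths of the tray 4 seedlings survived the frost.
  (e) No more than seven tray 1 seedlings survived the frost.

(a) tray 6: |A| = 7, |A ∩ B| = 3; needs |A ∩ B| > 2 — true.
(b) tray 2: |A| = 5, |A ∩ B| = 3; needs |A ∩ B| / |A| ≥ 3/5 — true.
(c) tray 3: |A| = 8, |A ∩ B| = 6; needs |A ∩ B| > 5 — true.
(d) tray 4: |A| = 5, |A ∩ B| = 4; needs |A ∩ B| / |A| ≤ 4/5 — true.
(e) tray 1: |A| = 8, |A ∩ B| = 7; needs |A ∩ B| ≤ 7 — true.

5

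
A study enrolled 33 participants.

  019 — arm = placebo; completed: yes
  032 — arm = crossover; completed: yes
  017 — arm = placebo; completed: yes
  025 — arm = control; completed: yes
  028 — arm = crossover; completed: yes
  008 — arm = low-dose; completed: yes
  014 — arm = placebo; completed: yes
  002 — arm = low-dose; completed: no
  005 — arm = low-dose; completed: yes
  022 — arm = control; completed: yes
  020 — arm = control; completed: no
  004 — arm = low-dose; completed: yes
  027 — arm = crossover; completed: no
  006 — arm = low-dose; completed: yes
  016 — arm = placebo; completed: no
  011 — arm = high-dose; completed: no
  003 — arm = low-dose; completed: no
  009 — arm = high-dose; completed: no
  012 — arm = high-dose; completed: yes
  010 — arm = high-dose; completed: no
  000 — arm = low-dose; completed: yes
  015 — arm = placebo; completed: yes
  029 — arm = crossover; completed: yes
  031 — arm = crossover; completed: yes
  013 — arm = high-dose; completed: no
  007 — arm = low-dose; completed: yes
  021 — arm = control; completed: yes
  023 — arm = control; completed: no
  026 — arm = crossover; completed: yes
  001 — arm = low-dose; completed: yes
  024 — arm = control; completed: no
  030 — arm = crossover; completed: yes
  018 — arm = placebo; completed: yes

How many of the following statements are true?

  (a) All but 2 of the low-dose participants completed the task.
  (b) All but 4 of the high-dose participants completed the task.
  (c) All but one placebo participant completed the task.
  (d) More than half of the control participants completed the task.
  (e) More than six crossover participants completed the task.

(a) low-dose: |A| = 9, |A ∩ B| = 7; needs |A ∖ B| = 2 — true.
(b) high-dose: |A| = 5, |A ∩ B| = 1; needs |A ∖ B| = 4 — true.
(c) placebo: |A| = 6, |A ∩ B| = 5; needs |A ∖ B| = 1 — true.
(d) control: |A| = 6, |A ∩ B| = 3; needs |A ∩ B| > |A ∖ B| — false.
(e) crossover: |A| = 7, |A ∩ B| = 6; needs |A ∩ B| > 6 — false.

3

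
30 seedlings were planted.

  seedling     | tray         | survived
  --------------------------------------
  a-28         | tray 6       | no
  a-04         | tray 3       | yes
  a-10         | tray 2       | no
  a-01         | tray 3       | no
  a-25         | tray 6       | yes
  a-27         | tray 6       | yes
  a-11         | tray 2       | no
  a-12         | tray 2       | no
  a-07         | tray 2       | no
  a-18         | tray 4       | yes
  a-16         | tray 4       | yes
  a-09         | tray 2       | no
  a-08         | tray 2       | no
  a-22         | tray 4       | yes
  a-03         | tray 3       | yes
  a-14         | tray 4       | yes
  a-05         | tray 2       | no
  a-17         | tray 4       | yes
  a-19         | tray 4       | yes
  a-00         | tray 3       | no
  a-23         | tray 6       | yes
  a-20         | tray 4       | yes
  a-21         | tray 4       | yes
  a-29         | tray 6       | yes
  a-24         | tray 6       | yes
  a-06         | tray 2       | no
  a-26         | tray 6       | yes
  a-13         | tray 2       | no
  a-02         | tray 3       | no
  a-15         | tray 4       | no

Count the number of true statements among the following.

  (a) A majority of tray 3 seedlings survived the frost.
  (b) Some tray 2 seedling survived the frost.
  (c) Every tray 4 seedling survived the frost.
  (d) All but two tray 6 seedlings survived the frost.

0

(a) tray 3: |A| = 5, |A ∩ B| = 2; needs |A ∩ B| > |A ∖ B| — false.
(b) tray 2: |A| = 9, |A ∩ B| = 0; needs A ∩ B ≠ ∅ (|A ∩ B| ≥ 1) — false.
(c) tray 4: |A| = 9, |A ∩ B| = 8; needs A ⊆ B, i.e. every element of A is in B (|A ∖ B| = 0) — false.
(d) tray 6: |A| = 7, |A ∩ B| = 6; needs |A ∖ B| = 2 — false.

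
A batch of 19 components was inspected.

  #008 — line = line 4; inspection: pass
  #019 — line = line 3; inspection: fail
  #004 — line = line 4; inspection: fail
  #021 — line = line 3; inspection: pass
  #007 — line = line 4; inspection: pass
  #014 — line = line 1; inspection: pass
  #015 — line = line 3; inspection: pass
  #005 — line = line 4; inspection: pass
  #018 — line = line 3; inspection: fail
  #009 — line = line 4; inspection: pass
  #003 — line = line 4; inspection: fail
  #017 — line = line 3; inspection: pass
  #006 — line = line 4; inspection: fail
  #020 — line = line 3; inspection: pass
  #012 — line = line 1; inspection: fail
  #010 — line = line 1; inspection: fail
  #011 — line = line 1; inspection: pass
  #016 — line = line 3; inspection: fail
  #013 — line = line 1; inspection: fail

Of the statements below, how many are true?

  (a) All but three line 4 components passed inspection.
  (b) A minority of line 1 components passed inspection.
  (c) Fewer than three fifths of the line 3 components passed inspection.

3

(a) line 4: |A| = 7, |A ∩ B| = 4; needs |A ∖ B| = 3 — true.
(b) line 1: |A| = 5, |A ∩ B| = 2; needs |A ∩ B| < |A ∖ B| — true.
(c) line 3: |A| = 7, |A ∩ B| = 4; needs |A ∩ B| / |A| < 3/5 — true.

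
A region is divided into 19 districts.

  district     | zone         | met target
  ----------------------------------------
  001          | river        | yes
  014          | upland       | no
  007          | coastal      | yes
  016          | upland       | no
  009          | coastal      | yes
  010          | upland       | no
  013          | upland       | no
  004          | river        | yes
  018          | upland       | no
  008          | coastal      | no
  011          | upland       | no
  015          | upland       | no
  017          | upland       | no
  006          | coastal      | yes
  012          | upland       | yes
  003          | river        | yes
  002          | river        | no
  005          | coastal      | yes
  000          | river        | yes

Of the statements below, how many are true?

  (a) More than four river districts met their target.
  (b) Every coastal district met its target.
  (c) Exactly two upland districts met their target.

(a) river: |A| = 5, |A ∩ B| = 4; needs |A ∩ B| > 4 — false.
(b) coastal: |A| = 5, |A ∩ B| = 4; needs A ⊆ B, i.e. every element of A is in B (|A ∖ B| = 0) — false.
(c) upland: |A| = 9, |A ∩ B| = 1; needs |A ∩ B| = 2 — false.

0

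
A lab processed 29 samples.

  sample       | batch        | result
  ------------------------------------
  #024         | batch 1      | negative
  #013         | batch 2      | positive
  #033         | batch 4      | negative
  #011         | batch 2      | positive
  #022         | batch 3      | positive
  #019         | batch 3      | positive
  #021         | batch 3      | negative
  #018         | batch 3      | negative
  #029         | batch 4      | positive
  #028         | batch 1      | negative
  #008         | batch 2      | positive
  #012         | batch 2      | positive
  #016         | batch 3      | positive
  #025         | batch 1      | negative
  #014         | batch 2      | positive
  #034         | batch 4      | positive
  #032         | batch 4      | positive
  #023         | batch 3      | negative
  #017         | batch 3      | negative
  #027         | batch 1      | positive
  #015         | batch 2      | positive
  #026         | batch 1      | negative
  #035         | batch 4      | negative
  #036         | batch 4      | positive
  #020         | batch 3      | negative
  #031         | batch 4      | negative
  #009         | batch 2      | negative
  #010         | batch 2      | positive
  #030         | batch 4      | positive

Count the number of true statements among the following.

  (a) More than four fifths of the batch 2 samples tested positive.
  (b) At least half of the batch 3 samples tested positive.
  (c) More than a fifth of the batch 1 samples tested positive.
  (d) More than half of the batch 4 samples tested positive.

2

(a) batch 2: |A| = 8, |A ∩ B| = 7; needs |A ∩ B| / |A| > 4/5 — true.
(b) batch 3: |A| = 8, |A ∩ B| = 3; needs |A ∩ B| ≥ |A ∖ B| — false.
(c) batch 1: |A| = 5, |A ∩ B| = 1; needs |A ∩ B| / |A| > 1/5 — false.
(d) batch 4: |A| = 8, |A ∩ B| = 5; needs |A ∩ B| > |A ∖ B| — true.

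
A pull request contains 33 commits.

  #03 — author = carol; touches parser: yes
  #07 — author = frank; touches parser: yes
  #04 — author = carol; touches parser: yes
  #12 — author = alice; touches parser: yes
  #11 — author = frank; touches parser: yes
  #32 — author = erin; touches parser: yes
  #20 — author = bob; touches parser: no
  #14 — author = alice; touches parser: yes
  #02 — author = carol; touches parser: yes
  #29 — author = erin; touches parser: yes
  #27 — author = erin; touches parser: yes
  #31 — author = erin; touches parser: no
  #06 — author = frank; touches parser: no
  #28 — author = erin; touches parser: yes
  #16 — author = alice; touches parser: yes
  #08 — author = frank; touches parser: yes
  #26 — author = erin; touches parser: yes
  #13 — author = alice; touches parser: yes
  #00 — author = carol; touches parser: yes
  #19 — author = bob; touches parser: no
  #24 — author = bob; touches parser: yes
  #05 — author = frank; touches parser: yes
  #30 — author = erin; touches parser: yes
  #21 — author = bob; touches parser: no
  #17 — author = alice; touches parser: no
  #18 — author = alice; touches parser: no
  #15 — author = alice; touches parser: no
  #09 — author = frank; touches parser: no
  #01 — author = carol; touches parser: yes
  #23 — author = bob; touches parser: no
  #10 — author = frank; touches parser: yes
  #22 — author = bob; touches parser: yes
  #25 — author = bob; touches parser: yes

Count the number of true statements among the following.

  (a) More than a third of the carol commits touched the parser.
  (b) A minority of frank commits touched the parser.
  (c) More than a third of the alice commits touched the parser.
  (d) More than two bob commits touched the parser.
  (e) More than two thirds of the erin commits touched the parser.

(a) carol: |A| = 5, |A ∩ B| = 5; needs |A ∩ B| / |A| > 1/3 — true.
(b) frank: |A| = 7, |A ∩ B| = 5; needs |A ∩ B| < |A ∖ B| — false.
(c) alice: |A| = 7, |A ∩ B| = 4; needs |A ∩ B| / |A| > 1/3 — true.
(d) bob: |A| = 7, |A ∩ B| = 3; needs |A ∩ B| > 2 — true.
(e) erin: |A| = 7, |A ∩ B| = 6; needs |A ∩ B| / |A| > 2/3 — true.

4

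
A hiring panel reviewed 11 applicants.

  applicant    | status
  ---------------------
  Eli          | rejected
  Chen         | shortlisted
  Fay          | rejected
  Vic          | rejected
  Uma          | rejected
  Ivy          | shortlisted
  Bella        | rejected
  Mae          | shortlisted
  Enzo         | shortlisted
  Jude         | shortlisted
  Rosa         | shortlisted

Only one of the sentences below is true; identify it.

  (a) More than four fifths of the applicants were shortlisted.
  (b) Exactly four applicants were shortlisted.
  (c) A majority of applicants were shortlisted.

(c)

|A| = 11, |A ∩ B| = 6, |A ∖ B| = 5.
(a) requires |A ∩ B| / |A| > 4/5: false.
(b) requires |A ∩ B| = 4: false.
(c) requires |A ∩ B| > |A ∖ B|: true.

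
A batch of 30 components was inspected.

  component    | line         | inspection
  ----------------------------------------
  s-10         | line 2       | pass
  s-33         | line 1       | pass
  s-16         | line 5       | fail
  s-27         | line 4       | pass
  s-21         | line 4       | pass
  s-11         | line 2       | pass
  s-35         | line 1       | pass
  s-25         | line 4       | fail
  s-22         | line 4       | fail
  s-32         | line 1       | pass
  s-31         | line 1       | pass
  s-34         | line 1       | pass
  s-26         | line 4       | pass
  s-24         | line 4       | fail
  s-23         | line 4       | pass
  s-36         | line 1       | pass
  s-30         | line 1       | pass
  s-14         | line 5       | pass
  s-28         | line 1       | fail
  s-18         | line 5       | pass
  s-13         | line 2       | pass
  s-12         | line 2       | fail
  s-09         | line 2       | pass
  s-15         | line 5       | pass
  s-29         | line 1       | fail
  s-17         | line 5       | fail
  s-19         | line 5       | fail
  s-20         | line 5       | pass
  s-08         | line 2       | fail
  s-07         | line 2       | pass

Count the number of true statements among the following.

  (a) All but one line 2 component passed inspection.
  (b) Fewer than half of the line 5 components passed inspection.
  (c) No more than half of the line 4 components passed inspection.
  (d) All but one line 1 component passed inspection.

(a) line 2: |A| = 7, |A ∩ B| = 5; needs |A ∖ B| = 1 — false.
(b) line 5: |A| = 7, |A ∩ B| = 4; needs |A ∩ B| < |A ∖ B| — false.
(c) line 4: |A| = 7, |A ∩ B| = 4; needs |A ∩ B| ≤ |A ∖ B| — false.
(d) line 1: |A| = 9, |A ∩ B| = 7; needs |A ∖ B| = 1 — false.

0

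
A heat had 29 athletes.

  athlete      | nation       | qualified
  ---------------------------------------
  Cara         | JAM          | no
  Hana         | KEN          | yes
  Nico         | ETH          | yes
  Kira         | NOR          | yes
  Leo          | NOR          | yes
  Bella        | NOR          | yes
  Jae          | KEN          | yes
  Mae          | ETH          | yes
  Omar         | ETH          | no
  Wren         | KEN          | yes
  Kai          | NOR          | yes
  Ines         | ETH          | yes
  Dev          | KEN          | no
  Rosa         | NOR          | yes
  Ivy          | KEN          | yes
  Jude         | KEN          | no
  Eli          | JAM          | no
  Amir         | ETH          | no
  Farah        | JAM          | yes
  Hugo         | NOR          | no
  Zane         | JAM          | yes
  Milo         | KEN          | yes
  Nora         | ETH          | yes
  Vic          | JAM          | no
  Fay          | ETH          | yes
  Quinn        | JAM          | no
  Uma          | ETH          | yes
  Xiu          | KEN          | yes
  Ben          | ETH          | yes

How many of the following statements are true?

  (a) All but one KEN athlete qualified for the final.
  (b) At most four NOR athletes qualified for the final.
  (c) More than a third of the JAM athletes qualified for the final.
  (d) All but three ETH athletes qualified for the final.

(a) KEN: |A| = 8, |A ∩ B| = 6; needs |A ∖ B| = 1 — false.
(b) NOR: |A| = 6, |A ∩ B| = 5; needs |A ∩ B| ≤ 4 — false.
(c) JAM: |A| = 6, |A ∩ B| = 2; needs |A ∩ B| / |A| > 1/3 — false.
(d) ETH: |A| = 9, |A ∩ B| = 7; needs |A ∖ B| = 3 — false.

0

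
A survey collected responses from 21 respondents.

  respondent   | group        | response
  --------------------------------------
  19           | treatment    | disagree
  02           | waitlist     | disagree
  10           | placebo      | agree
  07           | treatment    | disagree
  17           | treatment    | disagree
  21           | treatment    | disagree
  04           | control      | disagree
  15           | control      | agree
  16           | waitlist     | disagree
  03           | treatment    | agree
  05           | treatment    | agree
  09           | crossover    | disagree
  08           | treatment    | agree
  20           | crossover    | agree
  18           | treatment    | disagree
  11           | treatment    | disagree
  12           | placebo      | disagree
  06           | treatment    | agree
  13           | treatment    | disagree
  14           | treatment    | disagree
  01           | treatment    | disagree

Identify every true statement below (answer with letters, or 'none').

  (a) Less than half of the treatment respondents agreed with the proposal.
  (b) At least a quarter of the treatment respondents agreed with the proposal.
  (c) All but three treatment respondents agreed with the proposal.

(a), (b)

|A| = 13, |A ∩ B| = 4, |A ∖ B| = 9.
(a) |A ∩ B| < |A ∖ B|: holds.
(b) |A ∩ B| / |A| ≥ 1/4: holds.
(c) |A ∖ B| = 3: fails.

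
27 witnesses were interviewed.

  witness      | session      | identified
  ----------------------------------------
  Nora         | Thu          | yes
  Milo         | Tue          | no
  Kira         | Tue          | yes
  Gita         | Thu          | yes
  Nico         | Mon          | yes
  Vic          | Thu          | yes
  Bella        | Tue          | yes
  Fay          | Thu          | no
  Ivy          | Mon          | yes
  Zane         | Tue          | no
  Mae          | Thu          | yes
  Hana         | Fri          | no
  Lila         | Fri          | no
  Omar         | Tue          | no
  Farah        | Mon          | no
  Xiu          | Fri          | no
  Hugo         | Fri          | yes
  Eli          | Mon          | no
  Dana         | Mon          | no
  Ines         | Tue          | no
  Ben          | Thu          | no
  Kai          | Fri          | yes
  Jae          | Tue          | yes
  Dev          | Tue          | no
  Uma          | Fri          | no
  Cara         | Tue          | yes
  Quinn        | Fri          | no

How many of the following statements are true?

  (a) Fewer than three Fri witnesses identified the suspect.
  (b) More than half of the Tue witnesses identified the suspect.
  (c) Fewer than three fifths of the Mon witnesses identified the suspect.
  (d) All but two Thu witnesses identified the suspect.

(a) Fri: |A| = 7, |A ∩ B| = 2; needs |A ∩ B| < 3 — true.
(b) Tue: |A| = 9, |A ∩ B| = 4; needs |A ∩ B| > |A ∖ B| — false.
(c) Mon: |A| = 5, |A ∩ B| = 2; needs |A ∩ B| / |A| < 3/5 — true.
(d) Thu: |A| = 6, |A ∩ B| = 4; needs |A ∖ B| = 2 — true.

3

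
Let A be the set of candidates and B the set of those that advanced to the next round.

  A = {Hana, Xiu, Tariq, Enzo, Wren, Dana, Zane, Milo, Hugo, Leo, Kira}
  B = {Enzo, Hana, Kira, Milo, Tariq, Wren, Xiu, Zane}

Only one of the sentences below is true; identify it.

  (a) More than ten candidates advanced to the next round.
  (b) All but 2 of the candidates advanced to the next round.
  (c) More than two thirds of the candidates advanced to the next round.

(c)

|A| = 11, |A ∩ B| = 8, |A ∖ B| = 3.
(a) requires |A ∩ B| > 10: false.
(b) requires |A ∖ B| = 2: false.
(c) requires |A ∩ B| / |A| > 2/3: true.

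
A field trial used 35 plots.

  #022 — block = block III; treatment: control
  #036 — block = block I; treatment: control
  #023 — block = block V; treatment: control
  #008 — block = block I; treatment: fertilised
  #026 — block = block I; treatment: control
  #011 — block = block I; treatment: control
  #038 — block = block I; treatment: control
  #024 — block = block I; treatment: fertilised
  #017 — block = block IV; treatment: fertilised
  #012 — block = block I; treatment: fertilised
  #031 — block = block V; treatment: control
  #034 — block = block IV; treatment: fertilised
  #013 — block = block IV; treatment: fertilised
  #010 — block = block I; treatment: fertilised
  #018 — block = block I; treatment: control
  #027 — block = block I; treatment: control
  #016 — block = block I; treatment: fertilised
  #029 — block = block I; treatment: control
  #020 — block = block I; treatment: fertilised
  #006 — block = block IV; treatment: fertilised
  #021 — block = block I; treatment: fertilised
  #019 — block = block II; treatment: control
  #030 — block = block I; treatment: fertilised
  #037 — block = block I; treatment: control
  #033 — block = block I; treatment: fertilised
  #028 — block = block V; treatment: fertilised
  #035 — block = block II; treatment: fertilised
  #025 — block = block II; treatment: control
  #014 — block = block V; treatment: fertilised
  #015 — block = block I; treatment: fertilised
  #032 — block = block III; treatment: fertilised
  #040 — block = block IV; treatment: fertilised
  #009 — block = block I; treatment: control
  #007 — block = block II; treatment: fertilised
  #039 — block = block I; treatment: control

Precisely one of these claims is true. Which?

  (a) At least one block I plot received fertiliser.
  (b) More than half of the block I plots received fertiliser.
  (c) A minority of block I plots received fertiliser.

(a)

|A| = 20, |A ∩ B| = 10, |A ∖ B| = 10.
(a) requires A ∩ B ≠ ∅ (|A ∩ B| ≥ 1): true.
(b) requires |A ∩ B| > |A ∖ B|: false.
(c) requires |A ∩ B| < |A ∖ B|: false.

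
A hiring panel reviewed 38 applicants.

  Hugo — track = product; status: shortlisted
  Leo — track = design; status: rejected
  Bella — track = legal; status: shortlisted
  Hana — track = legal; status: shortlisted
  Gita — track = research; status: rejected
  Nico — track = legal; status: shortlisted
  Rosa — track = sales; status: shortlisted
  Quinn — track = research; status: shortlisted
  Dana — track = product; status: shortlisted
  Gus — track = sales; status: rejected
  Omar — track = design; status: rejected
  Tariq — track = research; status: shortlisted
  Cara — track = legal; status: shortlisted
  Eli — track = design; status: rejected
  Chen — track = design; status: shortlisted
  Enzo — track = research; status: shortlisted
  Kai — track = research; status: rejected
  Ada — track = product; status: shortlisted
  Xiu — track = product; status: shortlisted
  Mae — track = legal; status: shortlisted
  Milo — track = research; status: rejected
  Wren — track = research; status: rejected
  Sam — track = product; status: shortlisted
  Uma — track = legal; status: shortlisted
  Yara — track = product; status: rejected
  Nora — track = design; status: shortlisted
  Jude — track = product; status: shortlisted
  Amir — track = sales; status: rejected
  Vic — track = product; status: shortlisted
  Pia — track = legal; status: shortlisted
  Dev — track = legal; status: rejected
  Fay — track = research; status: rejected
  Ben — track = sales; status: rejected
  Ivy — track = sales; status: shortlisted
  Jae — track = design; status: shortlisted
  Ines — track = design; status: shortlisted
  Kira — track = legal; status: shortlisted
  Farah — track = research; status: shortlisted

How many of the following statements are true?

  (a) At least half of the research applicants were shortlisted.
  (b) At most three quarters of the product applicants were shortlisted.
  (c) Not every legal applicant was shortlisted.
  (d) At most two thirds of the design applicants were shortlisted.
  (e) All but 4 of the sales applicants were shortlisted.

2

(a) research: |A| = 9, |A ∩ B| = 4; needs |A ∩ B| ≥ |A ∖ B| — false.
(b) product: |A| = 8, |A ∩ B| = 7; needs |A ∩ B| / |A| ≤ 3/4 — false.
(c) legal: |A| = 9, |A ∩ B| = 8; needs A ⊄ B (|A ∖ B| ≥ 1) — true.
(d) design: |A| = 7, |A ∩ B| = 4; needs |A ∩ B| / |A| ≤ 2/3 — true.
(e) sales: |A| = 5, |A ∩ B| = 2; needs |A ∖ B| = 4 — false.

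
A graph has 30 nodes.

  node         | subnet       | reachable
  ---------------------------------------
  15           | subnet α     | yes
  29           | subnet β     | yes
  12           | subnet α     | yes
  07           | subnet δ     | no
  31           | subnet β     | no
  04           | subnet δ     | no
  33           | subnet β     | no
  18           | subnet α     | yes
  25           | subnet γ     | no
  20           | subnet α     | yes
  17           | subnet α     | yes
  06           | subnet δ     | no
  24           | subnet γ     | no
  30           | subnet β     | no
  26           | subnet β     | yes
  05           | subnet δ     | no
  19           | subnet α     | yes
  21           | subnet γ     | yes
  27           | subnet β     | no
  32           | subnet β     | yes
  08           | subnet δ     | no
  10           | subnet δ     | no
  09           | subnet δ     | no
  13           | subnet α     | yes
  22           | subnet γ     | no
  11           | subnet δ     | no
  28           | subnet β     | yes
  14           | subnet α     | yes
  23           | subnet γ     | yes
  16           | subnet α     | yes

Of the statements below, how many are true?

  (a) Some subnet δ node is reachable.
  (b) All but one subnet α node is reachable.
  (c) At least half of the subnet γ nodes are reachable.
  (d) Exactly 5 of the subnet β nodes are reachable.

0

(a) subnet δ: |A| = 8, |A ∩ B| = 0; needs A ∩ B ≠ ∅ (|A ∩ B| ≥ 1) — false.
(b) subnet α: |A| = 9, |A ∩ B| = 9; needs |A ∖ B| = 1 — false.
(c) subnet γ: |A| = 5, |A ∩ B| = 2; needs |A ∩ B| ≥ |A ∖ B| — false.
(d) subnet β: |A| = 8, |A ∩ B| = 4; needs |A ∩ B| = 5 — false.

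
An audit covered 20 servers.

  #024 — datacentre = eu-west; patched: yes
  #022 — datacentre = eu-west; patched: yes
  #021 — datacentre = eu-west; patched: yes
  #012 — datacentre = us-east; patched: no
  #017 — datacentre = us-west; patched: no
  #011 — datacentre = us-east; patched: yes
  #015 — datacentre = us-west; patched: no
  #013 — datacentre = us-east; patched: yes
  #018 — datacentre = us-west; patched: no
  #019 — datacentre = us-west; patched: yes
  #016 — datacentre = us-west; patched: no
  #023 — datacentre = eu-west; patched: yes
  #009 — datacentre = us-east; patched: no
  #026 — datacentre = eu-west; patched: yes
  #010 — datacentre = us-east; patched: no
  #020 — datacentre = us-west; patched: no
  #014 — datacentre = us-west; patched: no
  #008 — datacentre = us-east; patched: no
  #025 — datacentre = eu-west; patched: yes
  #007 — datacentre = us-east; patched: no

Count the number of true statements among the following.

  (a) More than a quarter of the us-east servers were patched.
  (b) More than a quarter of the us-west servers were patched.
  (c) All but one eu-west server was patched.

(a) us-east: |A| = 7, |A ∩ B| = 2; needs |A ∩ B| / |A| > 1/4 — true.
(b) us-west: |A| = 7, |A ∩ B| = 1; needs |A ∩ B| / |A| > 1/4 — false.
(c) eu-west: |A| = 6, |A ∩ B| = 6; needs |A ∖ B| = 1 — false.

1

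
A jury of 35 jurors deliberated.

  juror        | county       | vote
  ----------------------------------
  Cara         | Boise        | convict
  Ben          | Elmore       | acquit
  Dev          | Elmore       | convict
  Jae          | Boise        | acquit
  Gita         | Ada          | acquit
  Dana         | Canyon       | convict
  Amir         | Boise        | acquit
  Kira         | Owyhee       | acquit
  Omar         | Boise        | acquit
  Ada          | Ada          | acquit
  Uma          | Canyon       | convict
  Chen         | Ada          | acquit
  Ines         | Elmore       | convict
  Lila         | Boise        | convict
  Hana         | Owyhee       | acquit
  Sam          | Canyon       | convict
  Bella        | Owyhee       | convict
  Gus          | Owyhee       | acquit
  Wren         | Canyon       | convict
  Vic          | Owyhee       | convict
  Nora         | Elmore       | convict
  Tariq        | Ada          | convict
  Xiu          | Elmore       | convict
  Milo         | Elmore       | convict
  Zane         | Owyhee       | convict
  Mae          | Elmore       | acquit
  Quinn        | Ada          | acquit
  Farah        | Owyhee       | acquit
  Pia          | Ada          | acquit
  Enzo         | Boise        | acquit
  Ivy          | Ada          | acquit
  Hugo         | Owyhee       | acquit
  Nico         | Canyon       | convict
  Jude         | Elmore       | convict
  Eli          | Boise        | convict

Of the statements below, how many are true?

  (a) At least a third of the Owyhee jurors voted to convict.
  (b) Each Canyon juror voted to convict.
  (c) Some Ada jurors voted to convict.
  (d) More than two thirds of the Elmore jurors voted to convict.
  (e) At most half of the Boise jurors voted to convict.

5

(a) Owyhee: |A| = 8, |A ∩ B| = 3; needs |A ∩ B| / |A| ≥ 1/3 — true.
(b) Canyon: |A| = 5, |A ∩ B| = 5; needs A ⊆ B, i.e. every element of A is in B (|A ∖ B| = 0) — true.
(c) Ada: |A| = 7, |A ∩ B| = 1; needs A ∩ B ≠ ∅ (|A ∩ B| ≥ 1) — true.
(d) Elmore: |A| = 8, |A ∩ B| = 6; needs |A ∩ B| / |A| > 2/3 — true.
(e) Boise: |A| = 7, |A ∩ B| = 3; needs |A ∩ B| ≤ |A ∖ B| — true.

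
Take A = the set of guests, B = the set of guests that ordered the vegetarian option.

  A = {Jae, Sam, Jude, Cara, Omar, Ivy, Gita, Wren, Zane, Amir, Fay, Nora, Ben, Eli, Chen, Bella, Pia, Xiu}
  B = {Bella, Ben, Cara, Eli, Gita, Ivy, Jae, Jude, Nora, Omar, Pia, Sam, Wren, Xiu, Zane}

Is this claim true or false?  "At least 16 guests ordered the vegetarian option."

False

'At least 16 guests ordered the vegetarian option' holds iff |A ∩ B| ≥ 16.
|A| = 18, |A ∩ B| = 15, |A ∖ B| = 3.
|A ∩ B| = 15, so the statement is false.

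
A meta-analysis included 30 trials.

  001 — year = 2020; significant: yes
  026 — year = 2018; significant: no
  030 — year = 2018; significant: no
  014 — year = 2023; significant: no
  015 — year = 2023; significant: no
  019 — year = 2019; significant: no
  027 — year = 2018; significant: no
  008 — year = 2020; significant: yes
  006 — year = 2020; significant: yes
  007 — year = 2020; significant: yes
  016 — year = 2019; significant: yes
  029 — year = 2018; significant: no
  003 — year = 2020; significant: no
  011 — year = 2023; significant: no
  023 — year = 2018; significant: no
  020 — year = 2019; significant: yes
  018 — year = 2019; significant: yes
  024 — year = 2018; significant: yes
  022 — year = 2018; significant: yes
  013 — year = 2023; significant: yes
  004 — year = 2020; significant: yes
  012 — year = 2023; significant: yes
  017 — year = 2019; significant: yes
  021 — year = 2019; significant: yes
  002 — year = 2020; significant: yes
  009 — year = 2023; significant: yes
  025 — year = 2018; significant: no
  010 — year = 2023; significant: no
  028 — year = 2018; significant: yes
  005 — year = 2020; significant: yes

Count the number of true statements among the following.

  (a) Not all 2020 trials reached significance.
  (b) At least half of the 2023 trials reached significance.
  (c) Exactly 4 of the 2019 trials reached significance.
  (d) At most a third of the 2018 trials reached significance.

(a) 2020: |A| = 8, |A ∩ B| = 7; needs A ⊄ B (|A ∖ B| ≥ 1) — true.
(b) 2023: |A| = 7, |A ∩ B| = 3; needs |A ∩ B| ≥ |A ∖ B| — false.
(c) 2019: |A| = 6, |A ∩ B| = 5; needs |A ∩ B| = 4 — false.
(d) 2018: |A| = 9, |A ∩ B| = 3; needs |A ∩ B| / |A| ≤ 1/3 — true.

2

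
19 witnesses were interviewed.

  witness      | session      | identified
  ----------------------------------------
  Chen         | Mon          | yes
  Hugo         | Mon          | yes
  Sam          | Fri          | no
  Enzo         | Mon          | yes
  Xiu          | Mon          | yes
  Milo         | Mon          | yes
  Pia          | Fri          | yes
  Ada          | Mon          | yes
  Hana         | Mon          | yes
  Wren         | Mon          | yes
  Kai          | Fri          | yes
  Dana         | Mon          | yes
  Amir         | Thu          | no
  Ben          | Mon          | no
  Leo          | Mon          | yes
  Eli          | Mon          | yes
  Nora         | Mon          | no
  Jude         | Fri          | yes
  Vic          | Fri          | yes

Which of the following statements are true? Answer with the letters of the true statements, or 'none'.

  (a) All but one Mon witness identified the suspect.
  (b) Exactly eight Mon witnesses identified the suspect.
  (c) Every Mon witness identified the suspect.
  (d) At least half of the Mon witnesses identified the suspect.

|A| = 13, |A ∩ B| = 11, |A ∖ B| = 2.
(a) |A ∖ B| = 1: fails.
(b) |A ∩ B| = 8: fails.
(c) A ⊆ B, i.e. every element of A is in B (|A ∖ B| = 0): fails.
(d) |A ∩ B| ≥ |A ∖ B|: holds.

(d)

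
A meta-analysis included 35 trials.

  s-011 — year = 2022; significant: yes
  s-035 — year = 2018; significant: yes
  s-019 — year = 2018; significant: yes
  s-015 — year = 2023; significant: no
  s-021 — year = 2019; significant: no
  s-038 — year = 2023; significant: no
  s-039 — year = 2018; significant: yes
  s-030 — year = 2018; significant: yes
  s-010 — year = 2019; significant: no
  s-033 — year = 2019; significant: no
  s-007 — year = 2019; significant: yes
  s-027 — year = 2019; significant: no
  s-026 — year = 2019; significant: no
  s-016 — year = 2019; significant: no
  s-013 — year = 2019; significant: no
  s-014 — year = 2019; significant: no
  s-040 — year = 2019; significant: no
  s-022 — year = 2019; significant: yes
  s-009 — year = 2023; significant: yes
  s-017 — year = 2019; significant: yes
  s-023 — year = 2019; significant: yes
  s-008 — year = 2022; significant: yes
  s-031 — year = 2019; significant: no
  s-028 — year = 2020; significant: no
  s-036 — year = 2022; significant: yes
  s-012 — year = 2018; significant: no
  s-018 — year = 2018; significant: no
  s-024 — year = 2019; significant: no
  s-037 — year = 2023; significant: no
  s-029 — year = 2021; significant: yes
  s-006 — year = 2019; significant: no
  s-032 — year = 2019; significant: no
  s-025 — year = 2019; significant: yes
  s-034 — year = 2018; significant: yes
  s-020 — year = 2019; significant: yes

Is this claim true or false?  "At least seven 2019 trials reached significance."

False

The determiner here denotes the relation: |A ∩ B| ≥ 7.
|A| = 19, |A ∩ B| = 6, |A ∖ B| = 13.
|A ∩ B| = 6, so the statement is false.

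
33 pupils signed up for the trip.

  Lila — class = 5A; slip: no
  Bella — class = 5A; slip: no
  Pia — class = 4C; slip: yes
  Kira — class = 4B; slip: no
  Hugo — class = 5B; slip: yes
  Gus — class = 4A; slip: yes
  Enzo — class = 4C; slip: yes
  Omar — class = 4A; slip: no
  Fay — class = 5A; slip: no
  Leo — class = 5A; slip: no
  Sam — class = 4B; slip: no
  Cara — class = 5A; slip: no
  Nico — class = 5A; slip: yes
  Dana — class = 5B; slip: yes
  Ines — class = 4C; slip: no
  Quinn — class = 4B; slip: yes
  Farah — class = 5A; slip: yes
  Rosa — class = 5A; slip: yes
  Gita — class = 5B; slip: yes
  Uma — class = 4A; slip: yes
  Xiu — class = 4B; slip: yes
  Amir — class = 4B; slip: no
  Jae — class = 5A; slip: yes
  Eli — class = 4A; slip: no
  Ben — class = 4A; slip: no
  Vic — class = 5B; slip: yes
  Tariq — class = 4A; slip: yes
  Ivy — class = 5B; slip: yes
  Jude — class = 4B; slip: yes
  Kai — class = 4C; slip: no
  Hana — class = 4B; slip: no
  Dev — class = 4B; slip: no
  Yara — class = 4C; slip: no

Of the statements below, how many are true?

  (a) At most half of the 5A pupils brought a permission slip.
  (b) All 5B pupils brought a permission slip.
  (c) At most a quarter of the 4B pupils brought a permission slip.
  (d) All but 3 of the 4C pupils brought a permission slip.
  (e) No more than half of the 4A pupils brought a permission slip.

(a) 5A: |A| = 9, |A ∩ B| = 4; needs |A ∩ B| ≤ |A ∖ B| — true.
(b) 5B: |A| = 5, |A ∩ B| = 5; needs A ⊆ B, i.e. every element of A is in B (|A ∖ B| = 0) — true.
(c) 4B: |A| = 8, |A ∩ B| = 3; needs |A ∩ B| / |A| ≤ 1/4 — false.
(d) 4C: |A| = 5, |A ∩ B| = 2; needs |A ∖ B| = 3 — true.
(e) 4A: |A| = 6, |A ∩ B| = 3; needs |A ∩ B| ≤ |A ∖ B| — true.

4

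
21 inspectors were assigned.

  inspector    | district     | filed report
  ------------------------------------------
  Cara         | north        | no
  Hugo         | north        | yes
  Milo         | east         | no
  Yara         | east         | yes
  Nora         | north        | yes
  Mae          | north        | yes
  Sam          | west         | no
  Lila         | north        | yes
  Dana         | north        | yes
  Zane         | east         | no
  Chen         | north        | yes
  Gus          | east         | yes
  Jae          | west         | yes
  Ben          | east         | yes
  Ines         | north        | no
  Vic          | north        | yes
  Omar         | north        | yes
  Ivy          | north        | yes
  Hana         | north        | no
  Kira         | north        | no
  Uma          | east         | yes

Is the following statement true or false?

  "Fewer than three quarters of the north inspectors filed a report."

True

Truth condition: |A ∩ B| / |A| < 3/4.
A (the restrictor) = {Cara, Hugo, Nora, Mae, Lila, Dana, Chen, Ines, Vic, Omar, Ivy, Hana, Kira}, |A| = 13.
A ∩ B = {Hugo, Nora, Mae, Lila, Dana, Chen, Vic, Omar, Ivy}, so |A ∩ B| = 9.
A ∖ B = {Cara, Ines, Hana, Kira}, so |A ∖ B| = 4.
|A ∩ B|/|A| = 9/13, so the statement is true.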